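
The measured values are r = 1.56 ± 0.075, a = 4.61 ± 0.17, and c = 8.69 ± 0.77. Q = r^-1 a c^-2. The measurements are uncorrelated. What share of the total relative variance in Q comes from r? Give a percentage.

(δQ/Q)² = (-1·δr/r)² + (1·δa/a)² + (-2·δc/c)²
  r term: (-1×0.0481)² = 0.00231
  a term: (1×0.0369)² = 0.00136
  c term: (-2×0.0886)² = 0.0314
Total = 0.0351. Share from r = 0.00231/0.0351 = 0.0659.

6.59%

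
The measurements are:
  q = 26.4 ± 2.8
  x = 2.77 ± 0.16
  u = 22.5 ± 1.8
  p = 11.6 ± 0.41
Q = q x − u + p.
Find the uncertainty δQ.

Let w = q·x = 73.1. δw/w = √((1·δq/q)² + (1·δx/x)²) = √(0.0112 + 0.00334) = 0.121, so δw = 8.83.
Q = w − u + p: δQ = √(δw² + δu² + δp²) = √(78.0 + 3.24 + 0.168) = 9.02

9.02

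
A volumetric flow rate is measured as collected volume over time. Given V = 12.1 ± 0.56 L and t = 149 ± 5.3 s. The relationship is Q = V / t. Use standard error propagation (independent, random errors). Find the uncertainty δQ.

Q is a product of powers, so relative uncertainties combine in quadrature:
  (1·δV/V)² = (1×0.0463)² = 0.00214;  (-1·δt/t)² = (-1×0.0356)² = 0.00127
δQ/Q = √(0.00341) = 0.0584
Q = 0.0812 L/s, so δQ = 0.0584 × 0.0812 = 0.00474 L/s.

0.00474 L/s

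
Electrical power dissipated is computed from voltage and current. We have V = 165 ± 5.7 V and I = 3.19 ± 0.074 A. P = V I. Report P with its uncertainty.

Each factor contributes (exponent × relative error)² to (δP/P)²:
  (1·δV/V)² = (1×0.0345)² = 0.00119;  (1·δI/I)² = (1×0.0232)² = 0.000538
δP/P = √(0.00173) = 0.0416
P = 526 W, so δP = 0.0416 × 526 = 21.9 W.

526 ± 21.9 W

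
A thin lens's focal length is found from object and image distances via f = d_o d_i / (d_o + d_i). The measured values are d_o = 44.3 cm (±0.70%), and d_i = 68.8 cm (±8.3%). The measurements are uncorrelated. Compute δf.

∂f/∂d_o = (d_i/(d_o+d_i))² = 0.370;  ∂f/∂d_i = (d_o/(d_o+d_i))² = 0.153
δf = √((∂f/∂d_o · δd_o)² + (∂f/∂d_i · δd_i)²) = √(0.0132 + 0.768) = 0.884 cm

0.884 cm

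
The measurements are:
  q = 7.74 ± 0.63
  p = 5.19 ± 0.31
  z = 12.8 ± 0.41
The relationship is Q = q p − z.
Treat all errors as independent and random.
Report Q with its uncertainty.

27.4 ± 4.08

Let w = q·p = 40.2. δw/w = √((1·δq/q)² + (1·δp/p)²) = √(0.00663 + 0.00357) = 0.101, so δw = 4.06.
Q = w − z: δQ = √(δw² + δz²) = √(16.4 + 0.168) = 4.08
Q = 27.4.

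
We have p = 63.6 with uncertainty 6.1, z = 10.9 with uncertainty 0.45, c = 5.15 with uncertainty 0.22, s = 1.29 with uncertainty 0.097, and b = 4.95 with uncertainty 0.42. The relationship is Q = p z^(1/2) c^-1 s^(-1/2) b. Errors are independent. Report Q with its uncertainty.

Products/powers → add relative errors in quadrature, weighted by exponent:
  (1·δp/p)² = (1×0.0959)² = 0.00920;  (½·δz/z)² = (0.5×0.0413)² = 0.000426;  (-1·δc/c)² = (-1×0.0427)² = 0.00182;  (−½·δs/s)² = (-0.5×0.0752)² = 0.00141;  (1·δb/b)² = (1×0.0848)² = 0.00720
δQ/Q = √(0.0201) = 0.142
Q = 178, so δQ = 0.142 × 178 = 25.2.

178 ± 25.2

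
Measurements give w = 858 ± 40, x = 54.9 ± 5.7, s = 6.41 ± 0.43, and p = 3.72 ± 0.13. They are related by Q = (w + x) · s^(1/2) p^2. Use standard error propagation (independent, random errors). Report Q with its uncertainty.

32000 ± 2860

Let u = w + x = 913. δu = √(δw² + δx²) = √(1600 + 32.5) = 40.4, so δu/u = 0.0443.
Q is then a monomial in u, s, p:
δQ/Q = √((δu/u)² + (½·δs/s)² + (2·δp/p)²) = √(0.00196 + 0.00113 + 0.00488) = 0.0893
Q = 32000, so δQ = 0.0893 × 32000 = 2860.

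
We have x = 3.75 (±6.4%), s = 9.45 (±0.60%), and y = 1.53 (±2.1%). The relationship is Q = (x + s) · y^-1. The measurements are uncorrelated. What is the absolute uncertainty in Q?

0.242

Let u = x + s = 13.2. δu = √(δx² + δs²) = √(0.0576 + 0.00321) = 0.247, so δu/u = 0.0187.
Q is then a monomial in u, y:
δQ/Q = √((δu/u)² + (-1·δy/y)²) = √(0.000349 + 0.000441) = 0.0281
Q = 8.63, so δQ = 0.0281 × 8.63 = 0.242.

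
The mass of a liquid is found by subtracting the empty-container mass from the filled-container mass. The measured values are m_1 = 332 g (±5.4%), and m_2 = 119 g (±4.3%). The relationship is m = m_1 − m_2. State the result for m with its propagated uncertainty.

For a sum/difference, combine absolute errors in quadrature:
  (δm_1)² = 321;  (δm_2)² = 26.2
δm = √(348) = 18.6 g
m = 213 g.

213 ± 18.6 g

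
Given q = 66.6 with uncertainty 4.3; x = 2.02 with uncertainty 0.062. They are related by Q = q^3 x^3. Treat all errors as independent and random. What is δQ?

Relative error in a monomial: (δQ/Q)² = Σ (nᵢ · δxᵢ/xᵢ)².
  (3·δq/q)² = (3×0.0646)² = 0.0375;  (3·δx/x)² = (3×0.0307)² = 0.00848
δQ/Q = √(0.0460) = 0.214
Q = 2.43e+06, so δQ = 0.214 × 2.43e+06 = 5.22e+05.

5.22e+05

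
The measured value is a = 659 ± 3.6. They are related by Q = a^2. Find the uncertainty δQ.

4740

Q ∝ a^2, so δQ/Q = |2| · δa/a = 2 × 0.00546 = 0.0109.
Q = 4.34e+05, so δQ = 0.0109 × 4.34e+05 = 4740.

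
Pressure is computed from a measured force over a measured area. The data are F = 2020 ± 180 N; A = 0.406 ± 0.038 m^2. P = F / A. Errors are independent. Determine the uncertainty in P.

Relative error in a monomial: (δP/P)² = Σ (nᵢ · δxᵢ/xᵢ)².
  (1·δF/F)² = (1×0.0891)² = 0.00794;  (-1·δA/A)² = (-1×0.0936)² = 0.00876
δP/P = √(0.0167) = 0.129
P = 4980 Pa, so δP = 0.129 × 4980 = 643 Pa.

643 Pa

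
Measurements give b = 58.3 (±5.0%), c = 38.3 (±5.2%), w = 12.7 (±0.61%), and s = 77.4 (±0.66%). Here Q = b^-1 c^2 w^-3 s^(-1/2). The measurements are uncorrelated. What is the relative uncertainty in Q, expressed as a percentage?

Relative error in a monomial: (δQ/Q)² = Σ (nᵢ · δxᵢ/xᵢ)².
  (-1·δb/b)² = (-1×0.0500)² = 0.00250;  (2·δc/c)² = (2×0.0520)² = 0.0108;  (-3·δw/w)² = (-3×0.00610)² = 0.000335;  (−½·δs/s)² = (-0.5×0.00660)² = 1.09e-05
δQ/Q = √(0.0137) = 0.117

11.7%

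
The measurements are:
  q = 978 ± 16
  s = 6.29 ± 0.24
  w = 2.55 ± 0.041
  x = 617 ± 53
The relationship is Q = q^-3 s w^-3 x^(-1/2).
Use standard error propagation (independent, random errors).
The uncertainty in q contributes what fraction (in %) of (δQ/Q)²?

(δQ/Q)² = (-3·δq/q)² + (1·δs/s)² + (-3·δw/w)² + (−½·δx/x)²
  q term: (-3×0.0164)² = 0.00241
  s term: (1×0.0382)² = 0.00146
  w term: (-3×0.0161)² = 0.00233
  x term: (-0.5×0.0859)² = 0.00184
Total = 0.00804. Share from q = 0.00241/0.00804 = 0.300.

30.0%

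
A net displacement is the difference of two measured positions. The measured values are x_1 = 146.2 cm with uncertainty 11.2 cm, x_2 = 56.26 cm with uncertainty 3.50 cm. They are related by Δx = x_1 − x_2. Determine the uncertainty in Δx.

Sums and differences: (δΔx)² = Σ (cᵢ δxᵢ)².
  (δx_1)² = 125;  (δx_2)² = 12.2
δΔx = √(138) = 11.7 cm

11.7 cm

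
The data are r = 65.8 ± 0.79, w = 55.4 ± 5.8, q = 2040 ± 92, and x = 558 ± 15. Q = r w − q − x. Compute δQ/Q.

0.377

Let p = r·w = 3650. δp/p = √((1·δr/r)² + (1·δw/w)²) = √(0.000144 + 0.0110) = 0.105, so δp = 384.
Q = p − q − x: δQ = √(δp² + δq² + δx²) = √(1.48e+05 + 8460 + 225) = 395
Q = 1050, so δQ/Q = 395/1050 = 0.377.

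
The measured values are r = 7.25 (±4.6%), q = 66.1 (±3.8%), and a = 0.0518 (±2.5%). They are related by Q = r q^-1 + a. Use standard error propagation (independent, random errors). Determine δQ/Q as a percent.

4.13%

Let p = r·q^-1 = 0.110. δp/p = √((1·δr/r)² + (-1·δq/q)²) = √(0.00212 + 0.00144) = 0.0597, so δp = 0.00654.
Q = p + a: δQ = √(δp² + δa²) = √(4.28e-05 + 1.68e-06) = 0.00667
Q = 0.161, so δQ/Q = 0.00667/0.161 = 0.0413.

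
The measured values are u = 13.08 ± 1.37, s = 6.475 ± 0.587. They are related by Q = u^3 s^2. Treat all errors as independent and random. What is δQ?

34000

Q is a product of powers, so relative uncertainties combine in quadrature:
  (3·δu/u)² = (3×0.105)² = 0.0987;  (2·δs/s)² = (2×0.0907)² = 0.0329
δQ/Q = √(0.132) = 0.363
Q = 93820, so δQ = 0.363 × 93820 = 34000.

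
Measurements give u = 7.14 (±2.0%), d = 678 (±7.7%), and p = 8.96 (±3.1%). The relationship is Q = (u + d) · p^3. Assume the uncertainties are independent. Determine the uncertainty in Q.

59300

Let w = u + d = 685. δw = √(δu² + δd²) = √(0.0204 + 2730) = 52.2, so δw/w = 0.0762.
Q is then a monomial in w, p:
δQ/Q = √((δw/w)² + (3·δp/p)²) = √(0.00581 + 0.00865) = 0.120
Q = 4.93e+05, so δQ = 0.120 × 4.93e+05 = 59300.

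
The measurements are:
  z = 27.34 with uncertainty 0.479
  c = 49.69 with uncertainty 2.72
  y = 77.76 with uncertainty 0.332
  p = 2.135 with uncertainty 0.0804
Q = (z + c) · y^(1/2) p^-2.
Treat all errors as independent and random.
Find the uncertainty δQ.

12.4

Let u = z + c = 77.03. δu = √(δz² + δc²) = √(0.229 + 7.40) = 2.76, so δu/u = 0.0359.
Q is then a monomial in u, y, p:
δQ/Q = √((δu/u)² + (½·δy/y)² + (-2·δp/p)²) = √(0.00129 + 4.56e-06 + 0.00567) = 0.0834
Q = 149.0, so δQ = 0.0834 × 149.0 = 12.4.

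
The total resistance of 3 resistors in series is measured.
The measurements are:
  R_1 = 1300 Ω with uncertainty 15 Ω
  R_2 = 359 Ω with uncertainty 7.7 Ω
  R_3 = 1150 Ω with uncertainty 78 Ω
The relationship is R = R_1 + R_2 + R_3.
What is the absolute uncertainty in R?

79.8 Ω

Sums and differences: (δR)² = Σ (cᵢ δxᵢ)².
  (δR_1)² = 225;  (δR_2)² = 59.3;  (δR_3)² = 6080
δR = √(6370) = 79.8 Ω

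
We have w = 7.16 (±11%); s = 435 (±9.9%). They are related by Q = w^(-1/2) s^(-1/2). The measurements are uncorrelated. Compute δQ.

0.00133

Since Q is a product/quotient, work with relative uncertainties:
  (−½·δw/w)² = (-0.5×0.110)² = 0.00302;  (−½·δs/s)² = (-0.5×0.0990)² = 0.00245
δQ/Q = √(0.00548) = 0.0740
Q = 0.0179, so δQ = 0.0740 × 0.0179 = 0.00133.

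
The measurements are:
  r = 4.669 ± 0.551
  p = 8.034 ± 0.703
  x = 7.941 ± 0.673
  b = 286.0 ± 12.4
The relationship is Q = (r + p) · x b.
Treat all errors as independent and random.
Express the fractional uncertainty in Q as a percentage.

Let u = r + p = 12.70. δu = √(δr² + δp²) = √(0.304 + 0.494) = 0.893, so δu/u = 0.0703.
Q is then a monomial in u, x, b:
δQ/Q = √((δu/u)² + (1·δx/x)² + (1·δb/b)²) = √(0.00494 + 0.00718 + 0.00188) = 0.118

11.8%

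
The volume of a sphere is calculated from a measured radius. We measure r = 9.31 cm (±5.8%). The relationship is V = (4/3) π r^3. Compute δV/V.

0.174

V ∝ r^3, so δV/V = |3| · δr/r = 3 × 0.0580 = 0.174.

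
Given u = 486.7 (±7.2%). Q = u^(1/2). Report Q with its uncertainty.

Q ∝ u^(1/2), so δQ/Q = |½| · δu/u = 0.5 × 0.0720 = 0.0360.
Q = 22.06, so δQ = 0.0360 × 22.06 = 0.794.

22.06 ± 0.794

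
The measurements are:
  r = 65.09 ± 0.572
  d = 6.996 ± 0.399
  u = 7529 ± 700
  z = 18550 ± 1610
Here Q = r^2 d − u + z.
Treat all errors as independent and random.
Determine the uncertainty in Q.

2490

Let p = r^2·d = 29640. δp/p = √((2·δr/r)² + (1·δd/d)²) = √(0.000309 + 0.00325) = 0.0597, so δp = 1770.
Q = p − u + z: δQ = √(δp² + δu² + δz²) = √(3.13e+06 + 4.9e+05 + 2.59e+06) = 2490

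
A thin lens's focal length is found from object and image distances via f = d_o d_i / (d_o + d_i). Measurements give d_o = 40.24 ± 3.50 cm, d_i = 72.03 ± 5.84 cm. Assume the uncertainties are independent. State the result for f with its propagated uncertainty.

∂f/∂d_o = (d_i/(d_o+d_i))² = 0.412;  ∂f/∂d_i = (d_o/(d_o+d_i))² = 0.128
δf = √((∂f/∂d_o · δd_o)² + (∂f/∂d_i · δd_i)²) = √(2.08 + 0.563) = 1.62 cm
f = 25.82 cm.

25.82 ± 1.62 cm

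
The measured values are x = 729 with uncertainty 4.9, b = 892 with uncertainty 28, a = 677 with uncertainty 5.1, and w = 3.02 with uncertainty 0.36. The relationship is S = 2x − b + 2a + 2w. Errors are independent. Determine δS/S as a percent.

Each term contributes (cᵢ δxᵢ)² to (δS)²:
  (2·δx)² = 96.0;  (δb)² = 784;  (2·δa)² = 104;  (2·δw)² = 0.518
δS = √(985) = 31.4
S = 1930, so δS/S = 31.4/1930 = 0.0163.

1.63%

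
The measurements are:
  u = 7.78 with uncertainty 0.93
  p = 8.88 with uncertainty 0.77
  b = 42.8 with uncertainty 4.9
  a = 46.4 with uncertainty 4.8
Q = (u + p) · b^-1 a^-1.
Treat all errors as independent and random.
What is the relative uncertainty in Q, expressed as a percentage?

17.0%

Let w = u + p = 16.7. δw = √(δu² + δp²) = √(0.865 + 0.593) = 1.21, so δw/w = 0.0725.
Q is then a monomial in w, b, a:
δQ/Q = √((δw/w)² + (-1·δb/b)² + (-1·δa/a)²) = √(0.00525 + 0.0131 + 0.0107) = 0.170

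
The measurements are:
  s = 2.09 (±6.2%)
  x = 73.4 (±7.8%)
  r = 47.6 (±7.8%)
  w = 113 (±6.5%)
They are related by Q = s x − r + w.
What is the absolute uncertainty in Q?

Let p = s·x = 153. δp/p = √((1·δs/s)² + (1·δx/x)²) = √(0.00384 + 0.00608) = 0.0996, so δp = 15.3.
Q = p − r + w: δQ = √(δp² + δr² + δw²) = √(234 + 13.8 + 53.9) = 17.4

17.4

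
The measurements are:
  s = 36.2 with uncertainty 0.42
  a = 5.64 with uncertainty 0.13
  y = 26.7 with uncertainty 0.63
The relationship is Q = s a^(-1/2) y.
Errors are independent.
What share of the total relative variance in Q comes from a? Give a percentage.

(δQ/Q)² = (1·δs/s)² + (−½·δa/a)² + (1·δy/y)²
  s term: (1×0.0116)² = 0.000135
  a term: (-0.5×0.0230)² = 0.000133
  y term: (1×0.0236)² = 0.000557
Total = 0.000824. Share from a = 0.000133/0.000824 = 0.161.

16.1%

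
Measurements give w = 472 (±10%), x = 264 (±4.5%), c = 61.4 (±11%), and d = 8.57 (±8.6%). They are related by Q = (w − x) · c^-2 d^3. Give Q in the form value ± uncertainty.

Let u = w − x = 208. δu = √(δw² + δx²) = √(2230 + 141) = 48.7, so δu/u = 0.234.
Q is then a monomial in u, c, d:
δQ/Q = √((δu/u)² + (-2·δc/c)² + (3·δd/d)²) = √(0.0548 + 0.0484 + 0.0666) = 0.412
Q = 34.7, so δQ = 0.412 × 34.7 = 14.3.

34.7 ± 14.3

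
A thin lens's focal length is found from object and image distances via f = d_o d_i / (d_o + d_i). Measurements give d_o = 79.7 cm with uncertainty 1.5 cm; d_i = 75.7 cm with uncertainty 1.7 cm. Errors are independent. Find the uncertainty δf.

∂f/∂d_o = (d_i/(d_o+d_i))² = 0.237;  ∂f/∂d_i = (d_o/(d_o+d_i))² = 0.263
δf = √((∂f/∂d_o · δd_o)² + (∂f/∂d_i · δd_i)²) = √(0.127 + 0.200) = 0.572 cm

0.572 cm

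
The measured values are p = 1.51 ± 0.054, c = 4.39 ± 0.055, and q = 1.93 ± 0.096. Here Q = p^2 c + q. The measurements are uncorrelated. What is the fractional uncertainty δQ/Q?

Let w = p^2·c = 10.0. δw/w = √((2·δp/p)² + (1·δc/c)²) = √(0.00512 + 0.000157) = 0.0726, so δw = 0.727.
Q = w + q: δQ = √(δw² + δq²) = √(0.528 + 0.00922) = 0.733
Q = 11.9, so δQ/Q = 0.733/11.9 = 0.0614.

0.0614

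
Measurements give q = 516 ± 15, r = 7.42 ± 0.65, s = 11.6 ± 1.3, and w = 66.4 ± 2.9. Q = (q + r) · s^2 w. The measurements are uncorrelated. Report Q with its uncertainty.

Let u = q + r = 523. δu = √(δq² + δr²) = √(225 + 0.423) = 15.0, so δu/u = 0.0287.
Q is then a monomial in u, s, w:
δQ/Q = √((δu/u)² + (2·δs/s)² + (1·δw/w)²) = √(0.000823 + 0.0502 + 0.00191) = 0.230
Q = 4.68e+06, so δQ = 0.230 × 4.68e+06 = 1.08e+06.

(4.68 ± 1.08) × 10^6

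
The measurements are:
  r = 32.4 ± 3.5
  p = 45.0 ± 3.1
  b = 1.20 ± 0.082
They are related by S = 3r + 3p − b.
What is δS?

14.0

Absolute uncertainties add in quadrature for a linear combination:
  (3·δr)² = 110;  (3·δp)² = 86.5;  (δb)² = 0.00672
δS = √(197) = 14.0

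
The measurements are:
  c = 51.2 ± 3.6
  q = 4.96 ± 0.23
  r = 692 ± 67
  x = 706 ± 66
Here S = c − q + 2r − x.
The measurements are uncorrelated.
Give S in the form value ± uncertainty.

Absolute uncertainties add in quadrature for a linear combination:
  (δc)² = 13.0;  (δq)² = 0.0529;  (2·δr)² = 18000;  (δx)² = 4360
δS = √(22300) = 149
S = 724.

724 ± 149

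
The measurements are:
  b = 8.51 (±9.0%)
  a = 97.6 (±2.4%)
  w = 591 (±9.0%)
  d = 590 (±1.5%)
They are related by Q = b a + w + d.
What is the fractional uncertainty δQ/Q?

Let p = b·a = 831. δp/p = √((1·δb/b)² + (1·δa/a)²) = √(0.00810 + 0.000576) = 0.0931, so δp = 77.4.
Q = p + w + d: δQ = √(δp² + δw² + δd²) = √(5990 + 2830 + 78.3) = 94.3
Q = 2010, so δQ/Q = 94.3/2010 = 0.0469.

0.0469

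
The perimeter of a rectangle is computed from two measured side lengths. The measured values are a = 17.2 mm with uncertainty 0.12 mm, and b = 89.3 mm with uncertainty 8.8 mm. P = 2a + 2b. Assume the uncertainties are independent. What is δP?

Absolute uncertainties add in quadrature for a linear combination:
  (2·δa)² = 0.0576;  (2·δb)² = 310
δP = √(310) = 17.6 mm

17.6 mm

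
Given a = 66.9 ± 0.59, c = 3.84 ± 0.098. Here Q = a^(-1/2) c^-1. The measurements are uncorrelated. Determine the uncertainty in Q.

Since Q is a product/quotient, work with relative uncertainties:
  (−½·δa/a)² = (-0.5×0.00882)² = 1.94e-05;  (-1·δc/c)² = (-1×0.0255)² = 0.000651
δQ/Q = √(0.000671) = 0.0259
Q = 0.0318, so δQ = 0.0259 × 0.0318 = 0.000825.

0.000825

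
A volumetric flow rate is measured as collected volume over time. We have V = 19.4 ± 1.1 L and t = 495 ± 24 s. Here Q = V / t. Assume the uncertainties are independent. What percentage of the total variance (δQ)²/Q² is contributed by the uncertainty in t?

(δQ/Q)² = (1·δV/V)² + (-1·δt/t)²
  V term: (1×0.0567)² = 0.00322
  t term: (-1×0.0485)² = 0.00235
Total = 0.00557. Share from t = 0.00235/0.00557 = 0.422.

42.2%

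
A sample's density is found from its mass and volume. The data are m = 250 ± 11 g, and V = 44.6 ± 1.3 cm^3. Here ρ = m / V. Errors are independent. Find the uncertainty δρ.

Since ρ is a product/quotient, work with relative uncertainties:
  (1·δm/m)² = (1×0.0440)² = 0.00194;  (-1·δV/V)² = (-1×0.0291)² = 0.000850
δρ/ρ = √(0.00279) = 0.0528
ρ = 5.61 g/cm^3, so δρ = 0.0528 × 5.61 = 0.296 g/cm^3.

0.296 g/cm^3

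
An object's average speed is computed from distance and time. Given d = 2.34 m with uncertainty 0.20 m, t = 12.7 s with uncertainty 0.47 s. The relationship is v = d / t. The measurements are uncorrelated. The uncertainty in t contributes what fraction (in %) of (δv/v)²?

(δv/v)² = (1·δd/d)² + (-1·δt/t)²
  d term: (1×0.0855)² = 0.00731
  t term: (-1×0.0370)² = 0.00137
Total = 0.00867. Share from t = 0.00137/0.00867 = 0.158.

15.8%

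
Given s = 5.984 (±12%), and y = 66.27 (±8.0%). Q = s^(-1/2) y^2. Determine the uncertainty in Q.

Products/powers → add relative errors in quadrature, weighted by exponent:
  (−½·δs/s)² = (-0.5×0.120)² = 0.00360;  (2·δy/y)² = (2×0.0800)² = 0.0256
δQ/Q = √(0.0292) = 0.171
Q = 1795, so δQ = 0.171 × 1795 = 307.

307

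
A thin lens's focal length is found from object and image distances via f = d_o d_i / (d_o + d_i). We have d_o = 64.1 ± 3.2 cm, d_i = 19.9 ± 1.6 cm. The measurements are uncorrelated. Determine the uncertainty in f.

∂f/∂d_o = (d_i/(d_o+d_i))² = 0.0561;  ∂f/∂d_i = (d_o/(d_o+d_i))² = 0.582
δf = √((∂f/∂d_o · δd_o)² + (∂f/∂d_i · δd_i)²) = √(0.0323 + 0.868) = 0.949 cm

0.949 cm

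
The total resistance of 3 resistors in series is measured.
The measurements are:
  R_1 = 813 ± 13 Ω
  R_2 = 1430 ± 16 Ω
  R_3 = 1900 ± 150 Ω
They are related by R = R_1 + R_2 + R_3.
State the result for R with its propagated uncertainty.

4140 ± 151 Ω

For a sum/difference, combine absolute errors in quadrature:
  (δR_1)² = 169;  (δR_2)² = 256;  (δR_3)² = 22500
δR = √(22900) = 151 Ω
R = 4140 Ω.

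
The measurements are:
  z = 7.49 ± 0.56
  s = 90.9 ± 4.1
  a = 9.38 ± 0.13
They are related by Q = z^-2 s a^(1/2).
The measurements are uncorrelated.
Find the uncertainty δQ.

0.776

Products/powers → add relative errors in quadrature, weighted by exponent:
  (-2·δz/z)² = (-2×0.0748)² = 0.0224;  (1·δs/s)² = (1×0.0451)² = 0.00203;  (½·δa/a)² = (0.5×0.0139)² = 4.8e-05
δQ/Q = √(0.0244) = 0.156
Q = 4.96, so δQ = 0.156 × 4.96 = 0.776.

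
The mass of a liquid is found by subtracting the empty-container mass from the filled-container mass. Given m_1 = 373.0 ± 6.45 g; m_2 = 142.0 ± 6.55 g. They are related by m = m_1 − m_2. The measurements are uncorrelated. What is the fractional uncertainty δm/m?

0.0398

Each term contributes (cᵢ δxᵢ)² to (δm)²:
  (δm_1)² = 41.6;  (δm_2)² = 42.9
δm = √(84.5) = 9.19 g
m = 231.0 g, so δm/m = 9.19/231.0 = 0.0398.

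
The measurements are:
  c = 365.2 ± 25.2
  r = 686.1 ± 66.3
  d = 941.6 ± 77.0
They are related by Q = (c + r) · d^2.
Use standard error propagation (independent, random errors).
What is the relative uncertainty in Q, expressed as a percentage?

17.7%

Let u = c + r = 1051. δu = √(δc² + δr²) = √(635 + 4400) = 70.9, so δu/u = 0.0675.
Q is then a monomial in u, d:
δQ/Q = √((δu/u)² + (2·δd/d)²) = √(0.00455 + 0.0267) = 0.177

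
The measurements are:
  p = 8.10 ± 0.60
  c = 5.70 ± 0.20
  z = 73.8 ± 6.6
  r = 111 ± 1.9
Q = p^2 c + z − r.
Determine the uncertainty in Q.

57.3

Let w = p^2·c = 374. δw/w = √((2·δp/p)² + (1·δc/c)²) = √(0.0219 + 0.00123) = 0.152, so δw = 56.9.
Q = w + z − r: δQ = √(δw² + δz² + δr²) = √(3240 + 43.6 + 3.61) = 57.3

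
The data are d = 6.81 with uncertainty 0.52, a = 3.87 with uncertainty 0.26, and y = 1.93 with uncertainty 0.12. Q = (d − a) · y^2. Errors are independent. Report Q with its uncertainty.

Let u = d − a = 2.94. δu = √(δd² + δa²) = √(0.270 + 0.0676) = 0.581, so δu/u = 0.198.
Q is then a monomial in u, y:
δQ/Q = √((δu/u)² + (2·δy/y)²) = √(0.0391 + 0.0155) = 0.234
Q = 11.0, so δQ = 0.234 × 11.0 = 2.56.

11.0 ± 2.56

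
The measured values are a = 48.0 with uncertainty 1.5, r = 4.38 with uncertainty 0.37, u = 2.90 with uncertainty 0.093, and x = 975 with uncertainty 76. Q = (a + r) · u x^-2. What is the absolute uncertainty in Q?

2.59e-05

Let w = a + r = 52.4. δw = √(δa² + δr²) = √(2.25 + 0.137) = 1.54, so δw/w = 0.0295.
Q is then a monomial in w, u, x:
δQ/Q = √((δw/w)² + (1·δu/u)² + (-2·δx/x)²) = √(0.000870 + 0.00103 + 0.0243) = 0.162
Q = 0.000160, so δQ = 0.162 × 0.000160 = 2.59e-05.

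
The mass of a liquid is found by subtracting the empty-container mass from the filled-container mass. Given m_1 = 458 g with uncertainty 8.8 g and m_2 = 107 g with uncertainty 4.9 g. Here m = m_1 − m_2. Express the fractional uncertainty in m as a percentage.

2.87%

m is a linear combination, so absolute uncertainties add in quadrature:
  (δm_1)² = 77.4;  (δm_2)² = 24.0
δm = √(101) = 10.1 g
m = 351 g, so δm/m = 10.1/351 = 0.0287.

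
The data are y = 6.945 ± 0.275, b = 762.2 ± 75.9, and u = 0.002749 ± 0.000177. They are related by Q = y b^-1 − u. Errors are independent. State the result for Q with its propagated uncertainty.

Let p = y·b^-1 = 0.009112. δp/p = √((1·δy/y)² + (-1·δb/b)²) = √(0.00157 + 0.00992) = 0.107, so δp = 0.000976.
Q = p − u: δQ = √(δp² + δu²) = √(9.53e-07 + 3.13e-08) = 0.000992
Q = 0.006363.

0.006363 ± 0.000992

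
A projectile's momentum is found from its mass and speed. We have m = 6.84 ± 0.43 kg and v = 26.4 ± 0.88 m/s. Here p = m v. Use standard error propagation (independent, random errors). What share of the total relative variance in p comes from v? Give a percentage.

21.9%

(δp/p)² = (1·δm/m)² + (1·δv/v)²
  m term: (1×0.0629)² = 0.00395
  v term: (1×0.0333)² = 0.00111
Total = 0.00506. Share from v = 0.00111/0.00506 = 0.219.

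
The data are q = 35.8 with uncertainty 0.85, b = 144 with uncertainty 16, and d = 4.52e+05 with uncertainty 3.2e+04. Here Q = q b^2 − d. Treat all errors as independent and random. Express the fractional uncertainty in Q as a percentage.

58.2%

Let p = q·b^2 = 7.42e+05. δp/p = √((1·δq/q)² + (2·δb/b)²) = √(0.000564 + 0.0494) = 0.223, so δp = 1.66e+05.
Q = p − d: δQ = √(δp² + δd²) = √(2.75e+10 + 1.02e+09) = 1.69e+05
Q = 2.9e+05, so δQ/Q = 1.69e+05/2.9e+05 = 0.582.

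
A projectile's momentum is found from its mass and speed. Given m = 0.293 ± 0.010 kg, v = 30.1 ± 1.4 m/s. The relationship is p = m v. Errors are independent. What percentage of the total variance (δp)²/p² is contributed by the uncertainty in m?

(δp/p)² = (1·δm/m)² + (1·δv/v)²
  m term: (1×0.0341)² = 0.00116
  v term: (1×0.0465)² = 0.00216
Total = 0.00333. Share from m = 0.00116/0.00333 = 0.350.

35.0%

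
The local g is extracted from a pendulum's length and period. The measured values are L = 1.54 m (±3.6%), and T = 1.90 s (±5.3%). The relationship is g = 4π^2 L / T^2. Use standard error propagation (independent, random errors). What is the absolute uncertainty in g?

1.89 m/s^2

Since g is a product/quotient, work with relative uncertainties:
  (1·δL/L)² = (1×0.0360)² = 0.00130;  (-2·δT/T)² = (-2×0.0530)² = 0.0112
δg/g = √(0.0125) = 0.112
g = 16.8 m/s^2, so δg = 0.112 × 16.8 = 1.89 m/s^2.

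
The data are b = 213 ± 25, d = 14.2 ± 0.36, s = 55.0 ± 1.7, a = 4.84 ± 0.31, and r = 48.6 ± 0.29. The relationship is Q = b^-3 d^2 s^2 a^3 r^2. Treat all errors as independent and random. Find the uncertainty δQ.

Since Q is a product/quotient, work with relative uncertainties:
  (-3·δb/b)² = (-3×0.117)² = 0.124;  (2·δd/d)² = (2×0.0254)² = 0.00257;  (2·δs/s)² = (2×0.0309)² = 0.00382;  (3·δa/a)² = (3×0.0640)² = 0.0369;  (2·δr/r)² = (2×0.00597)² = 0.000142
δQ/Q = √(0.167) = 0.409
Q = 16900, so δQ = 0.409 × 16900 = 6920.

6920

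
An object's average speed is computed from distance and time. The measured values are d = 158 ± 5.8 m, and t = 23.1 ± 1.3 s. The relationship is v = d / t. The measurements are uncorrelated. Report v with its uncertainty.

For a monomial v ∝ d, t^-1, fractional errors add in quadrature:
  (1·δd/d)² = (1×0.0367)² = 0.00135;  (-1·δt/t)² = (-1×0.0563)² = 0.00317
δv/v = √(0.00451) = 0.0672
v = 6.84 m/s, so δv = 0.0672 × 6.84 = 0.460 m/s.

6.84 ± 0.460 m/s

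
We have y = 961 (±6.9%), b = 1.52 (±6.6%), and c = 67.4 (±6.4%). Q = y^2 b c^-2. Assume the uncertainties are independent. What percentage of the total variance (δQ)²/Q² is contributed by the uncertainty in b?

(δQ/Q)² = (2·δy/y)² + (1·δb/b)² + (-2·δc/c)²
  y term: (2×0.0690)² = 0.0190
  b term: (1×0.0660)² = 0.00436
  c term: (-2×0.0640)² = 0.0164
Total = 0.0398. Share from b = 0.00436/0.0398 = 0.109.

10.9%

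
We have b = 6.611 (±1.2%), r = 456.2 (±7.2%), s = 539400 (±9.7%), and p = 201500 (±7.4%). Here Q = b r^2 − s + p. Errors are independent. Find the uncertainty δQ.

2.06e+05

Let w = b·r^2 = 1.376e+06. δw/w = √((1·δb/b)² + (2·δr/r)²) = √(0.000144 + 0.0207) = 0.144, so δw = 1.99e+05.
Q = w − s + p: δQ = √(δw² + δs² + δp²) = √(3.95e+10 + 2.74e+09 + 2.22e+08) = 2.06e+05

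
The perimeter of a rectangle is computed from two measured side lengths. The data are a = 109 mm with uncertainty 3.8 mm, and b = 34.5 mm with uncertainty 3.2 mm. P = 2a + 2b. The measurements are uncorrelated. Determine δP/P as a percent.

3.46%

For a sum/difference, combine absolute errors in quadrature:
  (2·δa)² = 57.8;  (2·δb)² = 41.0
δP = √(98.7) = 9.94 mm
P = 287 mm, so δP/P = 9.94/287 = 0.0346.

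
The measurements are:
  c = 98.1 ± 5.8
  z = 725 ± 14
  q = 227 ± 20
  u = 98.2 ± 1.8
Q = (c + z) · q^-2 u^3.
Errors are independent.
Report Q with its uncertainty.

Let w = c + z = 823. δw = √(δc² + δz²) = √(33.6 + 196) = 15.2, so δw/w = 0.0184.
Q is then a monomial in w, q, u:
δQ/Q = √((δw/w)² + (-2·δq/q)² + (3·δu/u)²) = √(0.000339 + 0.0311 + 0.00302) = 0.186
Q = 15100, so δQ = 0.186 × 15100 = 2810.

15100 ± 2810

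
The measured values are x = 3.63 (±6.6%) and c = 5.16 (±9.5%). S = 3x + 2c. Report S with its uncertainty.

Sums and differences: (δS)² = Σ (cᵢ δxᵢ)².
  (3·δx)² = 0.517;  (2·δc)² = 0.961
δS = √(1.48) = 1.22
S = 21.2.

21.2 ± 1.22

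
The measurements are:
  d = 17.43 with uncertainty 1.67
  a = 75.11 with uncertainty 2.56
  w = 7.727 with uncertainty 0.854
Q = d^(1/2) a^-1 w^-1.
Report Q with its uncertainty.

0.007193 ± 0.000901

Products/powers → add relative errors in quadrature, weighted by exponent:
  (½·δd/d)² = (0.5×0.0958)² = 0.00229;  (-1·δa/a)² = (-1×0.0341)² = 0.00116;  (-1·δw/w)² = (-1×0.111)² = 0.0122
δQ/Q = √(0.0157) = 0.125
Q = 0.007193, so δQ = 0.125 × 0.007193 = 0.000901.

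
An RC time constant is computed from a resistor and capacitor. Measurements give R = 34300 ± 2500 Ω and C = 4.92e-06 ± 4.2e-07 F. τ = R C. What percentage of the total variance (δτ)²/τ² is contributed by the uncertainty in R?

42.2%

(δτ/τ)² = (1·δR/R)² + (1·δC/C)²
  R term: (1×0.0729)² = 0.00531
  C term: (1×0.0854)² = 0.00729
Total = 0.0126. Share from R = 0.00531/0.0126 = 0.422.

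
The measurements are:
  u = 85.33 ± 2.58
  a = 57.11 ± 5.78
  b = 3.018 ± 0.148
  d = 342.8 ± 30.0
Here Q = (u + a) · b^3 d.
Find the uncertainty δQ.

Let w = u + a = 142.4. δw = √(δu² + δa²) = √(6.66 + 33.4) = 6.33, so δw/w = 0.0444.
Q is then a monomial in w, b, d:
δQ/Q = √((δw/w)² + (3·δb/b)² + (1·δd/d)²) = √(0.00197 + 0.0216 + 0.00766) = 0.177
Q = 1.342e+06, so δQ = 0.177 × 1.342e+06 = 2.37e+05.

2.37e+05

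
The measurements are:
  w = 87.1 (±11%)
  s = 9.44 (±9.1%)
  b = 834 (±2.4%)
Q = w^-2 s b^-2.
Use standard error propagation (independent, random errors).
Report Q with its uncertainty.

Relative error in a monomial: (δQ/Q)² = Σ (nᵢ · δxᵢ/xᵢ)².
  (-2·δw/w)² = (-2×0.110)² = 0.0484;  (1·δs/s)² = (1×0.0910)² = 0.00828;  (-2·δb/b)² = (-2×0.0240)² = 0.00230
δQ/Q = √(0.0590) = 0.243
Q = 1.79e-09, so δQ = 0.243 × 1.79e-09 = 4.34e-10.

(1.79 ± 0.434) × 10^-9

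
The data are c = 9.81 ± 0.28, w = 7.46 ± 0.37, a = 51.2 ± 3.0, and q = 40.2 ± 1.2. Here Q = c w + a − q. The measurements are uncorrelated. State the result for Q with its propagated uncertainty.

84.2 ± 5.29

Let p = c·w = 73.2. δp/p = √((1·δc/c)² + (1·δw/w)²) = √(0.000815 + 0.00246) = 0.0572, so δp = 4.19.
Q = p + a − q: δQ = √(δp² + δa² + δq²) = √(17.5 + 9.00 + 1.44) = 5.29
Q = 84.2.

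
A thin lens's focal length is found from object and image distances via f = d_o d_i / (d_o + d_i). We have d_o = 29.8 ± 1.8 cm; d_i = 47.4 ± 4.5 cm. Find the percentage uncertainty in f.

5.21%

∂f/∂d_o = (d_i/(d_o+d_i))² = 0.377;  ∂f/∂d_i = (d_o/(d_o+d_i))² = 0.149
δf = √((∂f/∂d_o · δd_o)² + (∂f/∂d_i · δd_i)²) = √(0.460 + 0.450) = 0.954 cm
f = 18.3 cm, so δf/f = 0.954/18.3 = 0.0521.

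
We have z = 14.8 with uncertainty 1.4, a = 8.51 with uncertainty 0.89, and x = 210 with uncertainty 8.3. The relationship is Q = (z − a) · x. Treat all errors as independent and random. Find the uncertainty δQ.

Let u = z − a = 6.29. δu = √(δz² + δa²) = √(1.96 + 0.792) = 1.66, so δu/u = 0.264.
Q is then a monomial in u, x:
δQ/Q = √((δu/u)² + (1·δx/x)²) = √(0.0696 + 0.00156) = 0.267
Q = 1320, so δQ = 0.267 × 1320 = 352.

352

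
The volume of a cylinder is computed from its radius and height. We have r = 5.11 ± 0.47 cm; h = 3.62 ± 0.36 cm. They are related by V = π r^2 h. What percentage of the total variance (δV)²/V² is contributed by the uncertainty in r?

(δV/V)² = (2·δr/r)² + (1·δh/h)²
  r term: (2×0.0920)² = 0.0338
  h term: (1×0.0994)² = 0.00989
Total = 0.0437. Share from r = 0.0338/0.0437 = 0.774.

77.4%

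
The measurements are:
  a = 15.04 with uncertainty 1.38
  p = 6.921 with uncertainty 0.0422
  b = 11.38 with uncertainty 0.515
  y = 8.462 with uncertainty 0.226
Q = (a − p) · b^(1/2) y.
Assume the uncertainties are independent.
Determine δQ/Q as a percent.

Let u = a − p = 8.119. δu = √(δa² + δp²) = √(1.90 + 0.00178) = 1.38, so δu/u = 0.170.
Q is then a monomial in u, b, y:
δQ/Q = √((δu/u)² + (½·δb/b)² + (1·δy/y)²) = √(0.0289 + 0.000512 + 0.000713) = 0.174

17.4%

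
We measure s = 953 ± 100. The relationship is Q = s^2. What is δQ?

Since Q is a product/quotient, work with relative uncertainties:
  (2·δs/s)² = (2×0.105)² = 0.0440
δQ/Q = √(0.0440) = 0.210
Q = 9.08e+05, so δQ = 0.210 × 9.08e+05 = 1.91e+05.

1.91e+05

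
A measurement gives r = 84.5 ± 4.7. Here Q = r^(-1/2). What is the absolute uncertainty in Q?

Relative error in a monomial: (δQ/Q)² = Σ (nᵢ · δxᵢ/xᵢ)².
  (−½·δr/r)² = (-0.5×0.0556)² = 0.000773
δQ/Q = √(0.000773) = 0.0278
Q = 0.109, so δQ = 0.0278 × 0.109 = 0.00303.

0.00303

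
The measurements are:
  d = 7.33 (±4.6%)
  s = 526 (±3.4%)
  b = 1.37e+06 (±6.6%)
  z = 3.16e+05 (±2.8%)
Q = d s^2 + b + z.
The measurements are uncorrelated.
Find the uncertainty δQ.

1.9e+05

Let p = d·s^2 = 2.03e+06. δp/p = √((1·δd/d)² + (2·δs/s)²) = √(0.00212 + 0.00462) = 0.0821, so δp = 1.66e+05.
Q = p + b + z: δQ = √(δp² + δb² + δz²) = √(2.77e+10 + 8.18e+09 + 7.83e+07) = 1.9e+05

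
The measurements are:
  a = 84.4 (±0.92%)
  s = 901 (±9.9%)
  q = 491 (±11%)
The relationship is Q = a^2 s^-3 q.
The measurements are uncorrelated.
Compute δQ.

0.00152

For a monomial Q ∝ a^2, s^-3, q, fractional errors add in quadrature:
  (2·δa/a)² = (2×0.00920)² = 0.000339;  (-3·δs/s)² = (-3×0.0990)² = 0.0882;  (1·δq/q)² = (1×0.110)² = 0.0121
δQ/Q = √(0.101) = 0.317
Q = 0.00478, so δQ = 0.317 × 0.00478 = 0.00152.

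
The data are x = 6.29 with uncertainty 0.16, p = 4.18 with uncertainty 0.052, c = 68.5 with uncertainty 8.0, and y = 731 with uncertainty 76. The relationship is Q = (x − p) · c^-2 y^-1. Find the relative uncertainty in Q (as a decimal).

Let u = x − p = 2.11. δu = √(δx² + δp²) = √(0.0256 + 0.00270) = 0.168, so δu/u = 0.0797.
Q is then a monomial in u, c, y:
δQ/Q = √((δu/u)² + (-2·δc/c)² + (-1·δy/y)²) = √(0.00636 + 0.0546 + 0.0108) = 0.268

0.268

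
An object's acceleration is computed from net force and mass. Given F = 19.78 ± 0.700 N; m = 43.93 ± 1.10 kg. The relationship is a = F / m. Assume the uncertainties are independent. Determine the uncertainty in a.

For a monomial a ∝ F, m^-1, fractional errors add in quadrature:
  (1·δF/F)² = (1×0.0354)² = 0.00125;  (-1·δm/m)² = (-1×0.0250)² = 0.000627
δa/a = √(0.00188) = 0.0434
a = 0.4503 m/s^2, so δa = 0.0434 × 0.4503 = 0.0195 m/s^2.

0.0195 m/s^2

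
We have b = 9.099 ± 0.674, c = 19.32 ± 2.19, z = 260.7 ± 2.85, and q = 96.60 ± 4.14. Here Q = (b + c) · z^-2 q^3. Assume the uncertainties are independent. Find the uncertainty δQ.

57.8

Let u = b + c = 28.42. δu = √(δb² + δc²) = √(0.454 + 4.80) = 2.29, so δu/u = 0.0806.
Q is then a monomial in u, z, q:
δQ/Q = √((δu/u)² + (-2·δz/z)² + (3·δq/q)²) = √(0.00650 + 0.000478 + 0.0165) = 0.153
Q = 376.9, so δQ = 0.153 × 376.9 = 57.8.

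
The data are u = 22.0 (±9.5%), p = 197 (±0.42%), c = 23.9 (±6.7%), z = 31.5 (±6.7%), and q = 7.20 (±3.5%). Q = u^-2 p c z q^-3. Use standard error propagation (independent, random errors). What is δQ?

Relative error in a monomial: (δQ/Q)² = Σ (nᵢ · δxᵢ/xᵢ)².
  (-2·δu/u)² = (-2×0.0950)² = 0.0361;  (1·δp/p)² = (1×0.00420)² = 1.76e-05;  (1·δc/c)² = (1×0.0670)² = 0.00449;  (1·δz/z)² = (1×0.0670)² = 0.00449;  (-3·δq/q)² = (-3×0.0350)² = 0.0110
δQ/Q = √(0.0561) = 0.237
Q = 0.821, so δQ = 0.237 × 0.821 = 0.194.

0.194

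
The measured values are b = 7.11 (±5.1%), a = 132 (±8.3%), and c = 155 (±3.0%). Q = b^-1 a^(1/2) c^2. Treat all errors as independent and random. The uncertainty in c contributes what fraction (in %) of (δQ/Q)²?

45.4%

(δQ/Q)² = (-1·δb/b)² + (½·δa/a)² + (2·δc/c)²
  b term: (-1×0.0510)² = 0.00260
  a term: (0.5×0.0830)² = 0.00172
  c term: (2×0.0300)² = 0.00360
Total = 0.00792. Share from c = 0.00360/0.00792 = 0.454.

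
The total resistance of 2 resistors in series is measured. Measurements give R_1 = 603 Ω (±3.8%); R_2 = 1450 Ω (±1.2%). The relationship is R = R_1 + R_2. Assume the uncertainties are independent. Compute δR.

Sums and differences: (δR)² = Σ (cᵢ δxᵢ)².
  (δR_1)² = 525;  (δR_2)² = 303
δR = √(828) = 28.8 Ω

28.8 Ω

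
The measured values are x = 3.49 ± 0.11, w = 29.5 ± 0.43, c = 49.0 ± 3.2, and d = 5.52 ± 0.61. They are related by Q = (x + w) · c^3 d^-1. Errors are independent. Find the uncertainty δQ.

Let u = x + w = 33.0. δu = √(δx² + δw²) = √(0.0121 + 0.185) = 0.444, so δu/u = 0.0135.
Q is then a monomial in u, c, d:
δQ/Q = √((δu/u)² + (3·δc/c)² + (-1·δd/d)²) = √(0.000181 + 0.0384 + 0.0122) = 0.225
Q = 7.03e+05, so δQ = 0.225 × 7.03e+05 = 1.58e+05.

1.58e+05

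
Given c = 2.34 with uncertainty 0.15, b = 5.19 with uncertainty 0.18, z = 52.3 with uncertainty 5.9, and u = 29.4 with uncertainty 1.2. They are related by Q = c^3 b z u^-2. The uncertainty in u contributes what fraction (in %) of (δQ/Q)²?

(δQ/Q)² = (3·δc/c)² + (1·δb/b)² + (1·δz/z)² + (-2·δu/u)²
  c term: (3×0.0641)² = 0.0370
  b term: (1×0.0347)² = 0.00120
  z term: (1×0.113)² = 0.0127
  u term: (-2×0.0408)² = 0.00666
Total = 0.0576. Share from u = 0.00666/0.0576 = 0.116.

11.6%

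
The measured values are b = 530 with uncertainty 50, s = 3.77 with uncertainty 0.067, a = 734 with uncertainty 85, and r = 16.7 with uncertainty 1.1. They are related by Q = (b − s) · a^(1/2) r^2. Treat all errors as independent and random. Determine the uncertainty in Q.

Let u = b − s = 526. δu = √(δb² + δs²) = √(2500 + 0.00449) = 50.0, so δu/u = 0.0950.
Q is then a monomial in u, a, r:
δQ/Q = √((δu/u)² + (½·δa/a)² + (2·δr/r)²) = √(0.00903 + 0.00335 + 0.0174) = 0.172
Q = 3.98e+06, so δQ = 0.172 × 3.98e+06 = 6.86e+05.

6.86e+05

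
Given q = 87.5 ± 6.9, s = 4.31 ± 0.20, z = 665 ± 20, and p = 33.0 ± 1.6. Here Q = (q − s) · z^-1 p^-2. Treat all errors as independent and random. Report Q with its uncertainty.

(1.15 ± 0.151) × 10^-4

Let u = q − s = 83.2. δu = √(δq² + δs²) = √(47.6 + 0.0400) = 6.90, so δu/u = 0.0830.
Q is then a monomial in u, z, p:
δQ/Q = √((δu/u)² + (-1·δz/z)² + (-2·δp/p)²) = √(0.00689 + 0.000905 + 0.00940) = 0.131
Q = 0.000115, so δQ = 0.131 × 0.000115 = 1.51e-05.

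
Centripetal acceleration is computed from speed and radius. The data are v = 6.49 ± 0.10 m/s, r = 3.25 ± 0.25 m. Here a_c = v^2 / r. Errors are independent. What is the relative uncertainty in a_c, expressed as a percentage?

Relative error in a monomial: (δa_c/a_c)² = Σ (nᵢ · δxᵢ/xᵢ)².
  (2·δv/v)² = (2×0.0154)² = 0.000950;  (-1·δr/r)² = (-1×0.0769)² = 0.00592
δa_c/a_c = √(0.00687) = 0.0829

8.29%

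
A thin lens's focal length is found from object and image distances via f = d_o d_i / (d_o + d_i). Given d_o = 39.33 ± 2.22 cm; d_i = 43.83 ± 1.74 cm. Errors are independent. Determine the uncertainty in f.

0.729 cm

∂f/∂d_o = (d_i/(d_o+d_i))² = 0.278;  ∂f/∂d_i = (d_o/(d_o+d_i))² = 0.224
δf = √((∂f/∂d_o · δd_o)² + (∂f/∂d_i · δd_i)²) = √(0.380 + 0.151) = 0.729 cm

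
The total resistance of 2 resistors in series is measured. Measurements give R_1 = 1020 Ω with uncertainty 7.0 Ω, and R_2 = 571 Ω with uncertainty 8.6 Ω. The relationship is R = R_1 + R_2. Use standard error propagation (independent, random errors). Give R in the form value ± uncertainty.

1590 ± 11.1 Ω

Each term contributes (cᵢ δxᵢ)² to (δR)²:
  (δR_1)² = 49.0;  (δR_2)² = 74.0
δR = √(123) = 11.1 Ω
R = 1590 Ω.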